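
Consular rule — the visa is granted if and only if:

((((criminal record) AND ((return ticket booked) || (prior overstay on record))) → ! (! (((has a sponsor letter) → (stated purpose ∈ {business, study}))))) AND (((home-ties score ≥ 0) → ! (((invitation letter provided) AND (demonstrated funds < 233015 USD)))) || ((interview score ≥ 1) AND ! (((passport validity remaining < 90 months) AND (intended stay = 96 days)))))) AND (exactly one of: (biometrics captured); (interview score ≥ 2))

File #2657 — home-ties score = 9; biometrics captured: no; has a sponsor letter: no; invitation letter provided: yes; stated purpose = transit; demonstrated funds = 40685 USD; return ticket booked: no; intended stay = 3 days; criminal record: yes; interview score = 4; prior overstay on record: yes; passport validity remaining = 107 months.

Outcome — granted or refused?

Granted

Atomic conditions:
  criminal record: yes → true
  return ticket booked: no → false
  prior overstay on record: yes → true
  has a sponsor letter: no → false
  stated purpose ∈ {business, study}: transit is not in the set → false
  home-ties score ≥ 0: 9 ≥ 0 is true
  invitation letter provided: yes → true
  demonstrated funds < 233015 USD: 40685 < 233015 is true
  interview score ≥ 1: 4 ≥ 1 is true
  passport validity remaining < 90 months: 107 < 90 is false
  intended stay = 96 days: 3 == 96 is false
  biometrics captured: no → false
  interview score ≥ 2: 4 ≥ 2 is true
Combine:
[1.1.1.2] false OR true = true
[1.1.1] true AND true = true
[1.1.2.1.1] false → false (antecedent false ⇒ implication holds) = true
[1.1.2.1] NOT true = false
[1.1.2] NOT false = true
[1.1] true → true = true
[1.2.1.2.1] true AND true = true
[1.2.1.2] NOT true = false
[1.2.1] true → false = false
[1.2.2.2.1] false AND false = false
[1.2.2.2] NOT false = true
[1.2.2] true AND true = true
[1.2] false OR true = true
[1] true AND true = true
[2] exactly-one(false, true) = true
[root] true AND true = true
Overall: true → granted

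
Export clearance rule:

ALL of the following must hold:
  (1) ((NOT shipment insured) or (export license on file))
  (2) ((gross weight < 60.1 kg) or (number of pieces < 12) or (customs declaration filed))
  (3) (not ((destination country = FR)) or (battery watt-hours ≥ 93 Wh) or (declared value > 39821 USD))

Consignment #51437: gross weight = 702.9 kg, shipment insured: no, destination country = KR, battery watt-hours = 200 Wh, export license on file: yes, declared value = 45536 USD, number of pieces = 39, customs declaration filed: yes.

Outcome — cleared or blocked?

Atomic conditions:
  NOT shipment insured: no → true
  export license on file: yes → true
  gross weight < 60.1 kg: 702.9 < 60.1 is false
  number of pieces < 12: 39 < 12 is false
  customs declaration filed: yes → true
  destination country = FR: KR == FR is false
  battery watt-hours ≥ 93 Wh: 200 ≥ 93 is true
  declared value > 39821 USD: 45536 > 39821 is true
Combine:
[1] true OR true = true
[2] false OR false OR true = true
[3.1] NOT false = true
[3] true OR true OR true = true
[root] true AND true AND true = true
Overall: true → cleared

Cleared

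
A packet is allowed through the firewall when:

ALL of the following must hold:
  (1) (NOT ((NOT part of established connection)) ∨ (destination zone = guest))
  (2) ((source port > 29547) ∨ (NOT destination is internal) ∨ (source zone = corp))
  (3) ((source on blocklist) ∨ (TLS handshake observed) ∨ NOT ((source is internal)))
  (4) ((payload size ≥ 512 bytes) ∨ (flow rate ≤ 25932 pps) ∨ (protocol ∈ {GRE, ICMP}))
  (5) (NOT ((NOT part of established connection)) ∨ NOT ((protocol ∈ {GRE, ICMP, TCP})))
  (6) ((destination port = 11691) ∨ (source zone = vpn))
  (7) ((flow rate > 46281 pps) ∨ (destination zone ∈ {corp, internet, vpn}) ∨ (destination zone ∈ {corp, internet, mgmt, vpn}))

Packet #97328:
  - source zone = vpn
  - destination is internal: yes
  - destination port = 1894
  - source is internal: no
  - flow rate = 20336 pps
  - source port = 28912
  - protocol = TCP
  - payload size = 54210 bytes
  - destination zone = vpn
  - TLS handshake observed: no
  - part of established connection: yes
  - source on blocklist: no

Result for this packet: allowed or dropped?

Atomic conditions:
  NOT part of established connection: yes → false
  destination zone = guest: vpn == guest is false
  source port > 29547: 28912 > 29547 is false
  NOT destination is internal: yes → false
  source zone = corp: vpn == corp is false
  source on blocklist: no → false
  TLS handshake observed: no → false
  source is internal: no → false
  payload size ≥ 512 bytes: 54210 ≥ 512 is true
  flow rate ≤ 25932 pps: 20336 ≤ 25932 is true
  protocol ∈ {GRE, ICMP}: TCP is not in the set → false
  protocol ∈ {GRE, ICMP, TCP}: TCP is in the set → true
  destination port = 11691: 1894 == 11691 is false
  source zone = vpn: vpn == vpn is true
  flow rate > 46281 pps: 20336 > 46281 is false
  destination zone ∈ {corp, internet, vpn}: vpn is in the set → true
  destination zone ∈ {corp, internet, mgmt, vpn}: vpn is in the set → true
Combine:
[1.1] NOT false = true
[1] true OR false = true
[2] false OR false OR false = false
[3.3] NOT false = true
[3] false OR false OR true = true
[4] true OR true OR false = true
[5.1] NOT false = true
[5.2] NOT true = false
[5] true OR false = true
[6] false OR true = true
[7] false OR true OR true = true
[root] true AND false AND true AND true AND true AND true AND true = false
Overall: false → dropped

Dropped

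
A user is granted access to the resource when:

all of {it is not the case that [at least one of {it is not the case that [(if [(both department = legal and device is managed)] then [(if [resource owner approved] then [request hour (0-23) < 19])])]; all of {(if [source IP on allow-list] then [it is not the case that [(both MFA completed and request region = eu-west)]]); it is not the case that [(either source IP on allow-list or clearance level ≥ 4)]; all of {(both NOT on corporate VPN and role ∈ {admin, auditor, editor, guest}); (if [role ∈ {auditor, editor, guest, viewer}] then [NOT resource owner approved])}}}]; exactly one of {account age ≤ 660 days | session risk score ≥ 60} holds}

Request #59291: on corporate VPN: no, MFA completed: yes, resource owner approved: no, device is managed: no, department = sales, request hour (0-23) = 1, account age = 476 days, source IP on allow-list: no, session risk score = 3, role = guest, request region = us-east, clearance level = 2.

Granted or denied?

Denied

Atomic conditions:
  department = legal: sales == legal is false
  device is managed: no → false
  resource owner approved: no → false
  request hour (0-23) < 19: 1 < 19 is true
  source IP on allow-list: no → false
  MFA completed: yes → true
  request region = eu-west: us-east == eu-west is false
  clearance level ≥ 4: 2 ≥ 4 is false
  NOT on corporate VPN: no → true
  role ∈ {admin, auditor, editor, guest}: guest is in the set → true
  role ∈ {auditor, editor, guest, viewer}: guest is in the set → true
  NOT resource owner approved: no → true
  account age ≤ 660 days: 476 ≤ 660 is true
  session risk score ≥ 60: 3 ≥ 60 is false
Combine:
[1.1.1.1.1] false AND false = false
[1.1.1.1.2] false → true (antecedent false ⇒ implication holds) = true
[1.1.1.1] false → true (antecedent false ⇒ implication holds) = true
[1.1.1] NOT true = false
[1.1.2.1.2.1] true AND false = false
[1.1.2.1.2] NOT false = true
[1.1.2.1] false → true (antecedent false ⇒ implication holds) = true
[1.1.2.2.1] false OR false = false
[1.1.2.2] NOT false = true
[1.1.2.3.1] true AND true = true
[1.1.2.3.2] true → true = true
[1.1.2.3] true AND true = true
[1.1.2] true AND true AND true = true
[1.1] false OR true = true
[1] NOT true = false
[2] exactly-one(true, false) = true
[root] false AND true = false
Overall: false → denied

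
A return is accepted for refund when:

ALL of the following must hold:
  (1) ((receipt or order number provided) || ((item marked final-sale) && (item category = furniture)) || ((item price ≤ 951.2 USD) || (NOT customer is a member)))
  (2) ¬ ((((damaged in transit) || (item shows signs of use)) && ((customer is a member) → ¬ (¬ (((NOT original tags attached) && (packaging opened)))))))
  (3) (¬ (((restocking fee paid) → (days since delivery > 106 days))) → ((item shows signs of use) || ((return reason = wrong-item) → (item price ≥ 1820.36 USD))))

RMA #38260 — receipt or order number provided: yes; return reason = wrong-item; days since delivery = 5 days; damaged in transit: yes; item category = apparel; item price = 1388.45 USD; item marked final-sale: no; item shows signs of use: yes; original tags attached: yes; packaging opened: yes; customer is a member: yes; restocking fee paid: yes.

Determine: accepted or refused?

Atomic conditions:
  receipt or order number provided: yes → true
  item marked final-sale: no → false
  item category = furniture: apparel == furniture is false
  item price ≤ 951.2 USD: 1388.45 ≤ 951.2 is false
  NOT customer is a member: yes → false
  damaged in transit: yes → true
  item shows signs of use: yes → true
  customer is a member: yes → true
  NOT original tags attached: yes → false
  packaging opened: yes → true
  restocking fee paid: yes → true
  days since delivery > 106 days: 5 > 106 is false
  return reason = wrong-item: wrong-item == wrong-item is true
  item price ≥ 1820.36 USD: 1388.45 ≥ 1820.36 is false
Combine:
[1.2] false AND false = false
[1.3] false OR false = false
[1] true OR false OR false = true
[2.1.1] true OR true = true
[2.1.2.2.1.1] false AND true = false
[2.1.2.2.1] NOT false = true
[2.1.2.2] NOT true = false
[2.1.2] true → false = false
[2.1] true AND false = false
[2] NOT false = true
[3.1.1] true → false = false
[3.1] NOT false = true
[3.2.2] true → false = false
[3.2] true OR false = true
[3] true → true = true
[root] true AND true AND true = true
Overall: true → accepted

Accepted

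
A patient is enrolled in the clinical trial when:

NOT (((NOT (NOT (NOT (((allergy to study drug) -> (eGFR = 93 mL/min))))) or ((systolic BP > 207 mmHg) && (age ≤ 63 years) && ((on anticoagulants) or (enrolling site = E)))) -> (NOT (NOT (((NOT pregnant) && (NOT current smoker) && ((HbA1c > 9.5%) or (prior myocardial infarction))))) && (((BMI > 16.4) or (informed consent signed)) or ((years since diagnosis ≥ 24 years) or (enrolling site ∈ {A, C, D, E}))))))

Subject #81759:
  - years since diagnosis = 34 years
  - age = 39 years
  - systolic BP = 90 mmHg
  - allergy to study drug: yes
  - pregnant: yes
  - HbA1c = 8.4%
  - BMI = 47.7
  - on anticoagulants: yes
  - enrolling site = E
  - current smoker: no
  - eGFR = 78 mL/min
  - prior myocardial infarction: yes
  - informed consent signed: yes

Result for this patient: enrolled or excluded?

Enrolled

Atomic conditions:
  allergy to study drug: yes → true
  eGFR = 93 mL/min: 78 == 93 is false
  systolic BP > 207 mmHg: 90 > 207 is false
  age ≤ 63 years: 39 ≤ 63 is true
  on anticoagulants: yes → true
  enrolling site = E: E == E is true
  NOT pregnant: yes → false
  NOT current smoker: no → true
  HbA1c > 9.5%: 8.4 > 9.5 is false
  prior myocardial infarction: yes → true
  BMI > 16.4: 47.7 > 16.4 is true
  informed consent signed: yes → true
  years since diagnosis ≥ 24 years: 34 ≥ 24 is true
  enrolling site ∈ {A, C, D, E}: E is in the set → true
Combine:
[1.1.1.1.1.1] true → false = false
[1.1.1.1.1] NOT false = true
[1.1.1.1] NOT true = false
[1.1.1] NOT false = true
[1.1.2.3] true OR true = true
[1.1.2] false AND true AND true = false
[1.1] true OR false = true
[1.2.1.1.1.3] false OR true = true
[1.2.1.1.1] false AND true AND true = false
[1.2.1.1] NOT false = true
[1.2.1] NOT true = false
[1.2.2.1] true OR true = true
[1.2.2.2] true OR true = true
[1.2.2] true OR true = true
[1.2] false AND true = false
[1] true → false = false
[root] NOT false = true
Overall: true → enrolled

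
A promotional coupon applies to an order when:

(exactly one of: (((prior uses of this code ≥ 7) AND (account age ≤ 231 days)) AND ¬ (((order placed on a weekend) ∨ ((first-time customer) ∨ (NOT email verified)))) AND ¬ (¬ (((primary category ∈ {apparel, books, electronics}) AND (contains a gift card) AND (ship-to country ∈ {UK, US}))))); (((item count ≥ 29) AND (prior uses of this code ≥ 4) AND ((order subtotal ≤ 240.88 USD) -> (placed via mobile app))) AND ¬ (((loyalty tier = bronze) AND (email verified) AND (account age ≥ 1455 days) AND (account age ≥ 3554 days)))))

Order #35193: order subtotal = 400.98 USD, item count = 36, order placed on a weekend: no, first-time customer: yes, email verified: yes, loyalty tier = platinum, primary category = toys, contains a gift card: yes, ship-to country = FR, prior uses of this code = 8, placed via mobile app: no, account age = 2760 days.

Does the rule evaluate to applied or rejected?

Atomic conditions:
  prior uses of this code ≥ 7: 8 ≥ 7 is true
  account age ≤ 231 days: 2760 ≤ 231 is false
  order placed on a weekend: no → false
  first-time customer: yes → true
  NOT email verified: yes → false
  primary category ∈ {apparel, books, electronics}: toys is not in the set → false
  contains a gift card: yes → true
  ship-to country ∈ {UK, US}: FR is not in the set → false
  item count ≥ 29: 36 ≥ 29 is true
  prior uses of this code ≥ 4: 8 ≥ 4 is true
  order subtotal ≤ 240.88 USD: 400.98 ≤ 240.88 is false
  placed via mobile app: no → false
  loyalty tier = bronze: platinum == bronze is false
  email verified: yes → true
  account age ≥ 1455 days: 2760 ≥ 1455 is true
  account age ≥ 3554 days: 2760 ≥ 3554 is false
Combine:
[1.1] true AND false = false
[1.2.1.2] true OR false = true
[1.2.1] false OR true = true
[1.2] NOT true = false
[1.3.1.1] false AND true AND false = false
[1.3.1] NOT false = true
[1.3] NOT true = false
[1] false AND false AND false = false
[2.1.3] false → false (antecedent false ⇒ implication holds) = true
[2.1] true AND true AND true = true
[2.2.1] false AND true AND true AND false = false
[2.2] NOT false = true
[2] true AND true = true
[root] exactly-one(false, true) = true
Overall: true → applied

Applied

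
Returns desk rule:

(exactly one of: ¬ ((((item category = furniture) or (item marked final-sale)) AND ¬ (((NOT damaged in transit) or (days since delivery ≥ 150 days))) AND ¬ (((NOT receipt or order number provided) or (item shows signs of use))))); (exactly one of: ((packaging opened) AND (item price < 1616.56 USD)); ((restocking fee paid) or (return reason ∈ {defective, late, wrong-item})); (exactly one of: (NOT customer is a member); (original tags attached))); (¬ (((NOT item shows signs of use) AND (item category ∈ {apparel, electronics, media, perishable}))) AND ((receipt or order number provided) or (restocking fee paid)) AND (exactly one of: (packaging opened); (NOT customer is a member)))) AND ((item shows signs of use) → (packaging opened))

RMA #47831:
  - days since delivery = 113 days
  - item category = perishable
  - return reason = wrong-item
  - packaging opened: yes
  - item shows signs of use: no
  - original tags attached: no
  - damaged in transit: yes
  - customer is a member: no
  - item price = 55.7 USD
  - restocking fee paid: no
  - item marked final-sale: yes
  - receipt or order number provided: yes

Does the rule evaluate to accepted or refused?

Atomic conditions:
  item category = furniture: perishable == furniture is false
  item marked final-sale: yes → true
  NOT damaged in transit: yes → false
  days since delivery ≥ 150 days: 113 ≥ 150 is false
  NOT receipt or order number provided: yes → false
  item shows signs of use: no → false
  packaging opened: yes → true
  item price < 1616.56 USD: 55.7 < 1616.56 is true
  restocking fee paid: no → false
  return reason ∈ {defective, late, wrong-item}: wrong-item is in the set → true
  NOT customer is a member: no → true
  original tags attached: no → false
  NOT item shows signs of use: no → true
  item category ∈ {apparel, electronics, media, perishable}: perishable is in the set → true
  receipt or order number provided: yes → true
Combine:
[1.1.1.1] false OR true = true
[1.1.1.2.1] false OR false = false
[1.1.1.2] NOT false = true
[1.1.1.3.1] false OR false = false
[1.1.1.3] NOT false = true
[1.1.1] true AND true AND true = true
[1.1] NOT true = false
[1.2.1] true AND true = true
[1.2.2] false OR true = true
[1.2.3] exactly-one(true, false) = true
[1.2] exactly-one(true, true, true) = false
[1.3.1.1] true AND true = true
[1.3.1] NOT true = false
[1.3.2] true OR false = true
[1.3.3] exactly-one(true, true) = false
[1.3] false AND true AND false = false
[1] exactly-one(false, false, false) = false
[2] false → true (antecedent false ⇒ implication holds) = true
[root] false AND true = false
Overall: false → refused

Refused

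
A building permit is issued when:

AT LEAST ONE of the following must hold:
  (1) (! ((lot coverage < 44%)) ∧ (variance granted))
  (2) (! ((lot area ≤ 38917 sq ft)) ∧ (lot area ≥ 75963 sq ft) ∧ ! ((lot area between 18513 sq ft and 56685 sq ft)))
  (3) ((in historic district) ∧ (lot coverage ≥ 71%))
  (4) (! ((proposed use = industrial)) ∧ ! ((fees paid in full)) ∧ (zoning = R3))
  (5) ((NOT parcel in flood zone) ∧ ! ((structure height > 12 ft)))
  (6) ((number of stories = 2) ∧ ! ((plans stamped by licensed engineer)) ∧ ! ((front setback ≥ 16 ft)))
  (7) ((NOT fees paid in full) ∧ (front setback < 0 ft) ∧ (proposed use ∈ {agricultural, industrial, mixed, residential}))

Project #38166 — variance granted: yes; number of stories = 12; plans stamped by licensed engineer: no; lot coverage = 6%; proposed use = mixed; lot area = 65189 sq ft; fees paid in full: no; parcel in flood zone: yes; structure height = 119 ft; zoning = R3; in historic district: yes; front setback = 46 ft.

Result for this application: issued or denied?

Issued

Atomic conditions:
  lot coverage < 44%: 6 < 44 is true
  variance granted: yes → true
  lot area ≤ 38917 sq ft: 65189 ≤ 38917 is false
  lot area ≥ 75963 sq ft: 65189 ≥ 75963 is false
  lot area between 18513 sq ft and 56685 sq ft: 65189 in [18513, 56685] is false
  in historic district: yes → true
  lot coverage ≥ 71%: 6 ≥ 71 is false
  proposed use = industrial: mixed == industrial is false
  fees paid in full: no → false
  zoning = R3: R3 == R3 is true
  NOT parcel in flood zone: yes → false
  structure height > 12 ft: 119 > 12 is true
  number of stories = 2: 12 == 2 is false
  plans stamped by licensed engineer: no → false
  front setback ≥ 16 ft: 46 ≥ 16 is true
  NOT fees paid in full: no → true
  front setback < 0 ft: 46 < 0 is false
  proposed use ∈ {agricultural, industrial, mixed, residential}: mixed is in the set → true
Combine:
[1.1] NOT true = false
[1] false AND true = false
[2.1] NOT false = true
[2.3] NOT false = true
[2] true AND false AND true = false
[3] true AND false = false
[4.1] NOT false = true
[4.2] NOT false = true
[4] true AND true AND true = true
[5.2] NOT true = false
[5] false AND false = false
[6.2] NOT false = true
[6.3] NOT true = false
[6] false AND true AND false = false
[7] true AND false AND true = false
[root] false OR false OR false OR true OR false OR false OR false = true
Overall: true → issued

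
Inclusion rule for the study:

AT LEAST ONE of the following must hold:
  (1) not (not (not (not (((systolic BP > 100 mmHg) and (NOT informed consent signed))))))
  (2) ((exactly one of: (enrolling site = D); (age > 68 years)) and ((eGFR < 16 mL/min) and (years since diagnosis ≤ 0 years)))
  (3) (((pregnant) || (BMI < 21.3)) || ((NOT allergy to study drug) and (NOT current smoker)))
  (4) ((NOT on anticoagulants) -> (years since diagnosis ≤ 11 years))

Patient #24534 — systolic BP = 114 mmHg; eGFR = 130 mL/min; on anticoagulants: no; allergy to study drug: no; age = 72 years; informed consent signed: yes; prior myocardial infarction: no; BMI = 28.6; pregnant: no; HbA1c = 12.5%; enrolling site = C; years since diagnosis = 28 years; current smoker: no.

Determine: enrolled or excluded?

Atomic conditions:
  systolic BP > 100 mmHg: 114 > 100 is true
  NOT informed consent signed: yes → false
  enrolling site = D: C == D is false
  age > 68 years: 72 > 68 is true
  eGFR < 16 mL/min: 130 < 16 is false
  years since diagnosis ≤ 0 years: 28 ≤ 0 is false
  pregnant: no → false
  BMI < 21.3: 28.6 < 21.3 is false
  NOT allergy to study drug: no → true
  NOT current smoker: no → true
  NOT on anticoagulants: no → true
  years since diagnosis ≤ 11 years: 28 ≤ 11 is false
Combine:
[1.1.1.1.1] true AND false = false
[1.1.1.1] NOT false = true
[1.1.1] NOT true = false
[1.1] NOT false = true
[1] NOT true = false
[2.1] exactly-one(false, true) = true
[2.2] false AND false = false
[2] true AND false = false
[3.1] false OR false = false
[3.2] true AND true = true
[3] false OR true = true
[4] true → false = false
[root] false OR false OR true OR false = true
Overall: true → enrolled

Enrolled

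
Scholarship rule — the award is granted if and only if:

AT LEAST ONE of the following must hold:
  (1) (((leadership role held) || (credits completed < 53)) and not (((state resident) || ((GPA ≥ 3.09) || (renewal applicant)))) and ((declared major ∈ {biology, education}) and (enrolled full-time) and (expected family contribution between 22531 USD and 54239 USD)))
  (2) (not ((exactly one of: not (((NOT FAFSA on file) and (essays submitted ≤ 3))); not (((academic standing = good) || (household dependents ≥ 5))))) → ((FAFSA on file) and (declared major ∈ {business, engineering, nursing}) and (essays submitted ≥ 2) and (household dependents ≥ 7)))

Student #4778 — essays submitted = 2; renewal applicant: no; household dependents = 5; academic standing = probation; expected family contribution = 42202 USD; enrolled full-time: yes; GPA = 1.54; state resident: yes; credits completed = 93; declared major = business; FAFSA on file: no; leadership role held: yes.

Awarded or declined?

Atomic conditions:
  leadership role held: yes → true
  credits completed < 53: 93 < 53 is false
  state resident: yes → true
  GPA ≥ 3.09: 1.54 ≥ 3.09 is false
  renewal applicant: no → false
  declared major ∈ {biology, education}: business is not in the set → false
  enrolled full-time: yes → true
  expected family contribution between 22531 USD and 54239 USD: 42202 in [22531, 54239] is true
  NOT FAFSA on file: no → true
  essays submitted ≤ 3: 2 ≤ 3 is true
  academic standing = good: probation == good is false
  household dependents ≥ 5: 5 ≥ 5 is true
  FAFSA on file: no → false
  declared major ∈ {business, engineering, nursing}: business is in the set → true
  essays submitted ≥ 2: 2 ≥ 2 is true
  household dependents ≥ 7: 5 ≥ 7 is false
Combine:
[1.1] true OR false = true
[1.2.1.2] false OR false = false
[1.2.1] true OR false = true
[1.2] NOT true = false
[1.3] false AND true AND true = false
[1] true AND false AND false = false
[2.1.1.1.1] true AND true = true
[2.1.1.1] NOT true = false
[2.1.1.2.1] false OR true = true
[2.1.1.2] NOT true = false
[2.1.1] exactly-one(false, false) = false
[2.1] NOT false = true
[2.2] false AND true AND true AND false = false
[2] true → false = false
[root] false OR false = false
Overall: false → declined

Declined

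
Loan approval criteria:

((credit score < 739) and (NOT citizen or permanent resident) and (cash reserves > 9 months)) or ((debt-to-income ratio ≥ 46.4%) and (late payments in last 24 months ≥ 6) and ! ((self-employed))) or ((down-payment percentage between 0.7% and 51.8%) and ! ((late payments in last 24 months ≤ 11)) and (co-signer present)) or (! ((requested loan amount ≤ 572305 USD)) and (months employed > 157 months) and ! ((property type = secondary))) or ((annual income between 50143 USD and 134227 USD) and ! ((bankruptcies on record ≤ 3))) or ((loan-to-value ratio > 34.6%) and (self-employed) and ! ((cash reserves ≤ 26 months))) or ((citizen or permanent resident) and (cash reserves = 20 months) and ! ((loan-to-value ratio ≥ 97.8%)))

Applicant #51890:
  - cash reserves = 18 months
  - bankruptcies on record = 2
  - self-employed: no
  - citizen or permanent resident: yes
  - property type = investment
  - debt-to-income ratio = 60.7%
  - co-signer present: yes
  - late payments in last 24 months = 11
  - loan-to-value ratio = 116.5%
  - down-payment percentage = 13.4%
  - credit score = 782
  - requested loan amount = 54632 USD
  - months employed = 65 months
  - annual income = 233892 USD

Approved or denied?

Atomic conditions:
  credit score < 739: 782 < 739 is false
  NOT citizen or permanent resident: yes → false
  cash reserves > 9 months: 18 > 9 is true
  debt-to-income ratio ≥ 46.4%: 60.7 ≥ 46.4 is true
  late payments in last 24 months ≥ 6: 11 ≥ 6 is true
  self-employed: no → false
  down-payment percentage between 0.7% and 51.8%: 13.4 in [0.7, 51.8] is true
  late payments in last 24 months ≤ 11: 11 ≤ 11 is true
  co-signer present: yes → true
  requested loan amount ≤ 572305 USD: 54632 ≤ 572305 is true
  months employed > 157 months: 65 > 157 is false
  property type = secondary: investment == secondary is false
  annual income between 50143 USD and 134227 USD: 233892 in [50143, 134227] is false
  bankruptcies on record ≤ 3: 2 ≤ 3 is true
  loan-to-value ratio > 34.6%: 116.5 > 34.6 is true
  cash reserves ≤ 26 months: 18 ≤ 26 is true
  citizen or permanent resident: yes → true
  cash reserves = 20 months: 18 == 20 is false
  loan-to-value ratio ≥ 97.8%: 116.5 ≥ 97.8 is true
Combine:
[1] false AND false AND true = false
[2.3] NOT false = true
[2] true AND true AND true = true
[3.2] NOT true = false
[3] true AND false AND true = false
[4.1] NOT true = false
[4.3] NOT false = true
[4] false AND false AND true = false
[5.2] NOT true = false
[5] false AND false = false
[6.3] NOT true = false
[6] true AND false AND false = false
[7.3] NOT true = false
[7] true AND false AND false = false
[root] false OR true OR false OR false OR false OR false OR false = true
Overall: true → approved

Approved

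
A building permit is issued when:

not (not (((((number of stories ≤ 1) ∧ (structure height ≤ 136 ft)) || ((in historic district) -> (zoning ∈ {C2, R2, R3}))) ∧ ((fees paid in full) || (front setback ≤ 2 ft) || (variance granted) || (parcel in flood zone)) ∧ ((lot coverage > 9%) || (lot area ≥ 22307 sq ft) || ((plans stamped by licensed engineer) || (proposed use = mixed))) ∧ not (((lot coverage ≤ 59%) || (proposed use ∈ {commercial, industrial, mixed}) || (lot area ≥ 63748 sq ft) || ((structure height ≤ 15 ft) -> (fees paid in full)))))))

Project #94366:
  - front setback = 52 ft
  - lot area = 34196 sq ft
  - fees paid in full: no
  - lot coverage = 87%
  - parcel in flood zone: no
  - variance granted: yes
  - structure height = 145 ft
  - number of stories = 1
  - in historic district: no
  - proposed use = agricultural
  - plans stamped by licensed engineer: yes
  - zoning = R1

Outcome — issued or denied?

Denied

Atomic conditions:
  number of stories ≤ 1: 1 ≤ 1 is true
  structure height ≤ 136 ft: 145 ≤ 136 is false
  in historic district: no → false
  zoning ∈ {C2, R2, R3}: R1 is not in the set → false
  fees paid in full: no → false
  front setback ≤ 2 ft: 52 ≤ 2 is false
  variance granted: yes → true
  parcel in flood zone: no → false
  lot coverage > 9%: 87 > 9 is true
  lot area ≥ 22307 sq ft: 34196 ≥ 22307 is true
  plans stamped by licensed engineer: yes → true
  proposed use = mixed: agricultural == mixed is false
  lot coverage ≤ 59%: 87 ≤ 59 is false
  proposed use ∈ {commercial, industrial, mixed}: agricultural is not in the set → false
  lot area ≥ 63748 sq ft: 34196 ≥ 63748 is false
  structure height ≤ 15 ft: 145 ≤ 15 is false
Combine:
[1.1.1.1] true AND false = false
[1.1.1.2] false → false (antecedent false ⇒ implication holds) = true
[1.1.1] false OR true = true
[1.1.2] false OR false OR true OR false = true
[1.1.3.3] true OR false = true
[1.1.3] true OR true OR true = true
[1.1.4.1.4] false → false (antecedent false ⇒ implication holds) = true
[1.1.4.1] false OR false OR false OR true = true
[1.1.4] NOT true = false
[1.1] true AND true AND true AND false = false
[1] NOT false = true
[root] NOT true = false
Overall: false → denied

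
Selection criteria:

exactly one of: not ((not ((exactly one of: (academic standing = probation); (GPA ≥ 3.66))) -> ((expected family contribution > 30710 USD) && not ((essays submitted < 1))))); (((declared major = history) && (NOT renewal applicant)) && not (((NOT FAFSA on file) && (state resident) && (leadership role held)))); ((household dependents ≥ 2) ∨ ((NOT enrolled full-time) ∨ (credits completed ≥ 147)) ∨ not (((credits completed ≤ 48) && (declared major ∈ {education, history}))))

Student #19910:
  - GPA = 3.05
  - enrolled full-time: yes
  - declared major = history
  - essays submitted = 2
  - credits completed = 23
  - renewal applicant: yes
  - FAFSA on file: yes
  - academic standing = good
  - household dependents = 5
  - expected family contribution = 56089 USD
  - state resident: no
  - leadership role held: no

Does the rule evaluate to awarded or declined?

Awarded

Atomic conditions:
  academic standing = probation: good == probation is false
  GPA ≥ 3.66: 3.05 ≥ 3.66 is false
  expected family contribution > 30710 USD: 56089 > 30710 is true
  essays submitted < 1: 2 < 1 is false
  declared major = history: history == history is true
  NOT renewal applicant: yes → false
  NOT FAFSA on file: yes → false
  state resident: no → false
  leadership role held: no → false
  household dependents ≥ 2: 5 ≥ 2 is true
  NOT enrolled full-time: yes → false
  credits completed ≥ 147: 23 ≥ 147 is false
  credits completed ≤ 48: 23 ≤ 48 is true
  declared major ∈ {education, history}: history is in the set → true
Combine:
[1.1.1.1] exactly-one(false, false) = false
[1.1.1] NOT false = true
[1.1.2.2] NOT false = true
[1.1.2] true AND true = true
[1.1] true → true = true
[1] NOT true = false
[2.1] true AND false = false
[2.2.1] false AND false AND false = false
[2.2] NOT false = true
[2] false AND true = false
[3.2] false OR false = false
[3.3.1] true AND true = true
[3.3] NOT true = false
[3] true OR false OR false = true
[root] exactly-one(false, false, true) = true
Overall: true → awarded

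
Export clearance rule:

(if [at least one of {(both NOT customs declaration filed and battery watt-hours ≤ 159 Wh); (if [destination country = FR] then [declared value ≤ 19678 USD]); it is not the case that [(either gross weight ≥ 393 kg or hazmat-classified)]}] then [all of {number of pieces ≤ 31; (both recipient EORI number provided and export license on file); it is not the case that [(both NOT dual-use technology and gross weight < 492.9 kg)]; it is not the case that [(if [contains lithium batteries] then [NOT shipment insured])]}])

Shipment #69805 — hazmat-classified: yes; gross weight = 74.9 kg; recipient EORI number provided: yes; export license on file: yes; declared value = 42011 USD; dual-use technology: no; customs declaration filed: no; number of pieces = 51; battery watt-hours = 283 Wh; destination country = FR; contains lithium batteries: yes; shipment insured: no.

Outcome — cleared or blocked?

Atomic conditions:
  NOT customs declaration filed: no → true
  battery watt-hours ≤ 159 Wh: 283 ≤ 159 is false
  destination country = FR: FR == FR is true
  declared value ≤ 19678 USD: 42011 ≤ 19678 is false
  gross weight ≥ 393 kg: 74.9 ≥ 393 is false
  hazmat-classified: yes → true
  number of pieces ≤ 31: 51 ≤ 31 is false
  recipient EORI number provided: yes → true
  export license on file: yes → true
  NOT dual-use technology: no → true
  gross weight < 492.9 kg: 74.9 < 492.9 is true
  contains lithium batteries: yes → true
  NOT shipment insured: no → true
Combine:
[1.1] true AND false = false
[1.2] true → false = false
[1.3.1] false OR true = true
[1.3] NOT true = false
[1] false OR false OR false = false
[2.2] true AND true = true
[2.3.1] true AND true = true
[2.3] NOT true = false
[2.4.1] true → true = true
[2.4] NOT true = false
[2] false AND true AND false AND false = false
[root] false → false (antecedent false ⇒ implication holds) = true
Overall: true → cleared

Cleared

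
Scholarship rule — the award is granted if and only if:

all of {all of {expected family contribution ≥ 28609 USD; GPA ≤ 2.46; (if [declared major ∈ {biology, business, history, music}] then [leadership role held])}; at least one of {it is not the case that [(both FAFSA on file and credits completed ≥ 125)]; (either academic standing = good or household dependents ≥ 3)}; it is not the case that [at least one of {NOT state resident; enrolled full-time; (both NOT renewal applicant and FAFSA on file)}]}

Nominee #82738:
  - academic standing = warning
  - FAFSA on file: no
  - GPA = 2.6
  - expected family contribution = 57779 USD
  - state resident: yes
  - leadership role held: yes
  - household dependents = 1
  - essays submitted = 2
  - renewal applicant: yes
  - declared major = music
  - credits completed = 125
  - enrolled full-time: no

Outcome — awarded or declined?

Declined

Atomic conditions:
  expected family contribution ≥ 28609 USD: 57779 ≥ 28609 is true
  GPA ≤ 2.46: 2.6 ≤ 2.46 is false
  declared major ∈ {biology, business, history, music}: music is in the set → true
  leadership role held: yes → true
  FAFSA on file: no → false
  credits completed ≥ 125: 125 ≥ 125 is true
  academic standing = good: warning == good is false
  household dependents ≥ 3: 1 ≥ 3 is false
  NOT state resident: yes → false
  enrolled full-time: no → false
  NOT renewal applicant: yes → false
Combine:
[1.3] true → true = true
[1] true AND false AND true = false
[2.1.1] false AND true = false
[2.1] NOT false = true
[2.2] false OR false = false
[2] true OR false = true
[3.1.3] false AND false = false
[3.1] false OR false OR false = false
[3] NOT false = true
[root] false AND true AND true = false
Overall: false → declined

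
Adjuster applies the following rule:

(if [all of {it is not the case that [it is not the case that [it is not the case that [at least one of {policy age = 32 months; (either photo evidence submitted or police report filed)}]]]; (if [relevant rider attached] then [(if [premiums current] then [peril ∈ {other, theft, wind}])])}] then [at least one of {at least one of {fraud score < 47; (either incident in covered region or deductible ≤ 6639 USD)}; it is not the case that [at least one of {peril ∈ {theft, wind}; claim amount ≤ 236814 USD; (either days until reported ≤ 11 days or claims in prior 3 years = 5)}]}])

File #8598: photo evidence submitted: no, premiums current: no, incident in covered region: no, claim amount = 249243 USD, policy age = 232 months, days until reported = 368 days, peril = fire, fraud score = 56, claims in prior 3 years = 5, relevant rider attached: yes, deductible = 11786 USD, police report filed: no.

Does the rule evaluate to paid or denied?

Denied

Atomic conditions:
  policy age = 32 months: 232 == 32 is false
  photo evidence submitted: no → false
  police report filed: no → false
  relevant rider attached: yes → true
  premiums current: no → false
  peril ∈ {other, theft, wind}: fire is not in the set → false
  fraud score < 47: 56 < 47 is false
  incident in covered region: no → false
  deductible ≤ 6639 USD: 11786 ≤ 6639 is false
  peril ∈ {theft, wind}: fire is not in the set → false
  claim amount ≤ 236814 USD: 249243 ≤ 236814 is false
  days until reported ≤ 11 days: 368 ≤ 11 is false
  claims in prior 3 years = 5: 5 == 5 is true
Combine:
[1.1.1.1.1.2] false OR false = false
[1.1.1.1.1] false OR false = false
[1.1.1.1] NOT false = true
[1.1.1] NOT true = false
[1.1] NOT false = true
[1.2.2] false → false (antecedent false ⇒ implication holds) = true
[1.2] true → true = true
[1] true AND true = true
[2.1.2] false OR false = false
[2.1] false OR false = false
[2.2.1.3] false OR true = true
[2.2.1] false OR false OR true = true
[2.2] NOT true = false
[2] false OR false = false
[root] true → false = false
Overall: false → denied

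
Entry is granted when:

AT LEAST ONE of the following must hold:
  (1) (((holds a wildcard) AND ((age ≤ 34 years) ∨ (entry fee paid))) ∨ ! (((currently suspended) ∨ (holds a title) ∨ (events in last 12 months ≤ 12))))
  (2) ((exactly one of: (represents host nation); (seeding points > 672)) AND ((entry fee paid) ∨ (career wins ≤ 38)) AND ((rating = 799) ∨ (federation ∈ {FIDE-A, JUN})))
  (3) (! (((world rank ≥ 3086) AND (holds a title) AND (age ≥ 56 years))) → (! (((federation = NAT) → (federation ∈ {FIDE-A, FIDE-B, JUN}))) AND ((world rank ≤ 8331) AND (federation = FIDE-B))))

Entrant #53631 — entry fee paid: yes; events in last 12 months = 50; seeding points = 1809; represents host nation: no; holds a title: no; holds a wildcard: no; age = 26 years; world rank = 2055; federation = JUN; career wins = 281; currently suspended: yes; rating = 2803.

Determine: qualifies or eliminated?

Qualifies

Atomic conditions:
  holds a wildcard: no → false
  age ≤ 34 years: 26 ≤ 34 is true
  entry fee paid: yes → true
  currently suspended: yes → true
  holds a title: no → false
  events in last 12 months ≤ 12: 50 ≤ 12 is false
  represents host nation: no → false
  seeding points > 672: 1809 > 672 is true
  career wins ≤ 38: 281 ≤ 38 is false
  rating = 799: 2803 == 799 is false
  federation ∈ {FIDE-A, JUN}: JUN is in the set → true
  world rank ≥ 3086: 2055 ≥ 3086 is false
  age ≥ 56 years: 26 ≥ 56 is false
  federation = NAT: JUN == NAT is false
  federation ∈ {FIDE-A, FIDE-B, JUN}: JUN is in the set → true
  world rank ≤ 8331: 2055 ≤ 8331 is true
  federation = FIDE-B: JUN == FIDE-B is false
Combine:
[1.1.2] true OR true = true
[1.1] false AND true = false
[1.2.1] true OR false OR false = true
[1.2] NOT true = false
[1] false OR false = false
[2.1] exactly-one(false, true) = true
[2.2] true OR false = true
[2.3] false OR true = true
[2] true AND true AND true = true
[3.1.1] false AND false AND false = false
[3.1] NOT false = true
[3.2.1.1] false → true (antecedent false ⇒ implication holds) = true
[3.2.1] NOT true = false
[3.2.2] true AND false = false
[3.2] false AND false = false
[3] true → false = false
[root] false OR true OR false = true
Overall: true → qualifies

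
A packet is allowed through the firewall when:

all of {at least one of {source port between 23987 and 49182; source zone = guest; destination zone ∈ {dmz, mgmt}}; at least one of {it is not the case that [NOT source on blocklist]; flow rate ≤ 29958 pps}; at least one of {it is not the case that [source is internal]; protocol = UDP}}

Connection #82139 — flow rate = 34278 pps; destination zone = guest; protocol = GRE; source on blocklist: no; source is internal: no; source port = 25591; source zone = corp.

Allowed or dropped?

Atomic conditions:
  source port between 23987 and 49182: 25591 in [23987, 49182] is true
  source zone = guest: corp == guest is false
  destination zone ∈ {dmz, mgmt}: guest is not in the set → false
  NOT source on blocklist: no → true
  flow rate ≤ 29958 pps: 34278 ≤ 29958 is false
  source is internal: no → false
  protocol = UDP: GRE == UDP is false
Combine:
[1] true OR false OR false = true
[2.1] NOT true = false
[2] false OR false = false
[3.1] NOT false = true
[3] true OR false = true
[root] true AND false AND true = false
Overall: false → dropped

Dropped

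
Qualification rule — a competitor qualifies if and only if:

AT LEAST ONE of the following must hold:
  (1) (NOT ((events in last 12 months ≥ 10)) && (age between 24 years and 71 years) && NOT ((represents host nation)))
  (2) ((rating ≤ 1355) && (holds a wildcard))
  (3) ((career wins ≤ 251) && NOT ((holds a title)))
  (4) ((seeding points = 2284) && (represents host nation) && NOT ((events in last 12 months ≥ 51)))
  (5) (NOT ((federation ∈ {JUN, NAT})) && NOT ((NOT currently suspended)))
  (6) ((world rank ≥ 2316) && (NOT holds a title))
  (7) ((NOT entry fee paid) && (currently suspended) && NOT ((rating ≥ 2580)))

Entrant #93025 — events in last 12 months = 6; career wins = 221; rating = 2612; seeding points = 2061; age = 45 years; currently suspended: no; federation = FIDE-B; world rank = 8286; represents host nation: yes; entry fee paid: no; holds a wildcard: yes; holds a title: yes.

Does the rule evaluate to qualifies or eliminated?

Eliminated

Atomic conditions:
  events in last 12 months ≥ 10: 6 ≥ 10 is false
  age between 24 years and 71 years: 45 in [24, 71] is true
  represents host nation: yes → true
  rating ≤ 1355: 2612 ≤ 1355 is false
  holds a wildcard: yes → true
  career wins ≤ 251: 221 ≤ 251 is true
  holds a title: yes → true
  seeding points = 2284: 2061 == 2284 is false
  events in last 12 months ≥ 51: 6 ≥ 51 is false
  federation ∈ {JUN, NAT}: FIDE-B is not in the set → false
  NOT currently suspended: no → true
  world rank ≥ 2316: 8286 ≥ 2316 is true
  NOT holds a title: yes → false
  NOT entry fee paid: no → true
  currently suspended: no → false
  rating ≥ 2580: 2612 ≥ 2580 is true
Combine:
[1.1] NOT false = true
[1.3] NOT true = false
[1] true AND true AND false = false
[2] false AND true = false
[3.2] NOT true = false
[3] true AND false = false
[4.3] NOT false = true
[4] false AND true AND true = false
[5.1] NOT false = true
[5.2] NOT true = false
[5] true AND false = false
[6] true AND false = false
[7.3] NOT true = false
[7] true AND false AND false = false
[root] false OR false OR false OR false OR false OR false OR false = false
Overall: false → eliminated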